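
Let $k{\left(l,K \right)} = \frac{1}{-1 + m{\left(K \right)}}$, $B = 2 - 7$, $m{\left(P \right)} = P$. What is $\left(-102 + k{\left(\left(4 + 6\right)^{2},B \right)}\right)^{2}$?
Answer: $\frac{375769}{36} \approx 10438.0$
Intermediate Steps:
$B = -5$ ($B = 2 - 7 = -5$)
$k{\left(l,K \right)} = \frac{1}{-1 + K}$
$\left(-102 + k{\left(\left(4 + 6\right)^{2},B \right)}\right)^{2} = \left(-102 + \frac{1}{-1 - 5}\right)^{2} = \left(-102 + \frac{1}{-6}\right)^{2} = \left(-102 - \frac{1}{6}\right)^{2} = \left(- \frac{613}{6}\right)^{2} = \frac{375769}{36}$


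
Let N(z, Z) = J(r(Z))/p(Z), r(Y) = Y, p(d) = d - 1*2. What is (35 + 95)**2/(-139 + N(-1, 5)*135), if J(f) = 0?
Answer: -16900/139 ≈ -121.58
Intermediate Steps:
p(d) = -2 + d (p(d) = d - 2 = -2 + d)
N(z, Z) = 0 (N(z, Z) = 0/(-2 + Z) = 0)
(35 + 95)**2/(-139 + N(-1, 5)*135) = (35 + 95)**2/(-139 + 0*135) = 130**2/(-139 + 0) = 16900/(-139) = 16900*(-1/139) = -16900/139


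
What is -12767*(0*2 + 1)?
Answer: -12767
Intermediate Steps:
-12767*(0*2 + 1) = -12767*(0 + 1) = -12767*1 = -12767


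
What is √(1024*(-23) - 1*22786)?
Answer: I*√46338 ≈ 215.26*I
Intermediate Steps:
√(1024*(-23) - 1*22786) = √(-23552 - 22786) = √(-46338) = I*√46338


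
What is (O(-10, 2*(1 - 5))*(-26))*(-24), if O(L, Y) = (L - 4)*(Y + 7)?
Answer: 8736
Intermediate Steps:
O(L, Y) = (-4 + L)*(7 + Y)
(O(-10, 2*(1 - 5))*(-26))*(-24) = ((-28 - 8*(1 - 5) + 7*(-10) - 20*(1 - 5))*(-26))*(-24) = ((-28 - 8*(-4) - 70 - 20*(-4))*(-26))*(-24) = ((-28 - 4*(-8) - 70 - 10*(-8))*(-26))*(-24) = ((-28 + 32 - 70 + 80)*(-26))*(-24) = (14*(-26))*(-24) = -364*(-24) = 8736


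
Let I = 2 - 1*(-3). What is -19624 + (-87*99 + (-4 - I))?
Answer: -28246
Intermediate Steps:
I = 5 (I = 2 + 3 = 5)
-19624 + (-87*99 + (-4 - I)) = -19624 + (-87*99 + (-4 - 1*5)) = -19624 + (-8613 + (-4 - 5)) = -19624 + (-8613 - 9) = -19624 - 8622 = -28246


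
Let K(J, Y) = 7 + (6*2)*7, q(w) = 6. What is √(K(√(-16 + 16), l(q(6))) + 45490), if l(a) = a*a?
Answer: √45581 ≈ 213.50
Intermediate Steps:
l(a) = a²
K(J, Y) = 91 (K(J, Y) = 7 + 12*7 = 7 + 84 = 91)
√(K(√(-16 + 16), l(q(6))) + 45490) = √(91 + 45490) = √45581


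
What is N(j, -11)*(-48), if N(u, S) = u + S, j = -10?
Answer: 1008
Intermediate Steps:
N(u, S) = S + u
N(j, -11)*(-48) = (-11 - 10)*(-48) = -21*(-48) = 1008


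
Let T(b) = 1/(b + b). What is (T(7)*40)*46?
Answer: 920/7 ≈ 131.43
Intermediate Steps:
T(b) = 1/(2*b)
(T(7)*40)*46 = (((½)/7)*40)*46 = (((½)*(⅐))*40)*46 = ((1/14)*40)*46 = (20/7)*46 = 920/7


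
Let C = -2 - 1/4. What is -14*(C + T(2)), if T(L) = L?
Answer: 7/2 ≈ 3.5000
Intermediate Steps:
C = -9/4 (C = -2 - 1/4 = -9/4 ≈ -2.2500)
-14*(C + T(2)) = -14*(-9/4 + 2) = -14*(-1/4) = 7/2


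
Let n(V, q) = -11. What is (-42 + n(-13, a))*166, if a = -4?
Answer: -8798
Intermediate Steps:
(-42 + n(-13, a))*166 = (-42 - 11)*166 = -53*166 = -8798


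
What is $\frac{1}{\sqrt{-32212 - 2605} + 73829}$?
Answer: $\frac{73829}{5450756058} - \frac{i \sqrt{34817}}{5450756058} \approx 1.3545 \cdot 10^{-5} - 3.4233 \cdot 10^{-8} i$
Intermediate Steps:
$\frac{1}{\sqrt{-32212 - 2605} + 73829} = \frac{1}{\sqrt{-34817} + 73829} = \frac{1}{i \sqrt{34817} + 73829} = \frac{1}{73829 + i \sqrt{34817}}$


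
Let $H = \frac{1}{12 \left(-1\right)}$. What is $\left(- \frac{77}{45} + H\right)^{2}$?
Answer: $\frac{104329}{32400} \approx 3.22$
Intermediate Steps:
$H = - \frac{1}{12}$ ($H = \frac{1}{-12} = - \frac{1}{12} \approx -0.083333$)
$\left(- \frac{77}{45} + H\right)^{2} = \left(- \frac{77}{45} - \frac{1}{12}\right)^{2} = \left(- \frac{323}{180}\right)^{2} = \frac{104329}{32400}$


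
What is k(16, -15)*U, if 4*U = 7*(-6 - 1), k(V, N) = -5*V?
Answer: 980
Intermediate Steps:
U = -49/4 (U = (7*(-6 - 1))/4 = (7*(-7))/4 = (1/4)*(-49) = -49/4 ≈ -12.250)
k(16, -15)*U = -5*16*(-49/4) = -80*(-49/4) = 980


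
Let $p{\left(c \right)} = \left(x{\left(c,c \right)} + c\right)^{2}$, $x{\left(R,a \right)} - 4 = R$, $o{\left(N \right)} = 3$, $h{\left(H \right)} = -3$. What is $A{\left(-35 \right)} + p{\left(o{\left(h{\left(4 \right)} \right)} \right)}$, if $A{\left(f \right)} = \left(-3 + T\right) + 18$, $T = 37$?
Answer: $152$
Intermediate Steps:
$x{\left(R,a \right)} = 4 + R$
$p{\left(c \right)} = \left(4 + 2 c\right)^{2}$ ($p{\left(c \right)} = \left(\left(4 + c\right) + c\right)^{2} = \left(4 + 2 c\right)^{2}$)
$A{\left(f \right)} = 52$ ($A{\left(f \right)} = \left(-3 + 37\right) + 18 = 34 + 18 = 52$)
$A{\left(-35 \right)} + p{\left(o{\left(h{\left(4 \right)} \right)} \right)} = 52 + 4 \left(2 + 3\right)^{2} = 52 + 4 \cdot 5^{2} = 52 + 4 \cdot 25 = 52 + 100 = 152$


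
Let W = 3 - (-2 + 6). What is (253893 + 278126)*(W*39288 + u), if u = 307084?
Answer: 142472560124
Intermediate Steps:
W = -1 (W = 3 - 1*4 = 3 - 4 = -1)
(253893 + 278126)*(W*39288 + u) = (253893 + 278126)*(-1*39288 + 307084) = 532019*(-39288 + 307084) = 532019*267796 = 142472560124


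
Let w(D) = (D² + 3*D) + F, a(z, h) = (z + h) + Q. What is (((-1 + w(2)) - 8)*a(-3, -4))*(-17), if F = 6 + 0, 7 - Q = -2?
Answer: -238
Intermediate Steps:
Q = 9 (Q = 7 - 1*(-2) = 7 + 2 = 9)
a(z, h) = 9 + h + z (a(z, h) = (z + h) + 9 = (h + z) + 9 = 9 + h + z)
F = 6
w(D) = 6 + D² + 3*D (w(D) = (D² + 3*D) + 6 = 6 + D² + 3*D)
(((-1 + w(2)) - 8)*a(-3, -4))*(-17) = (((-1 + (6 + 2² + 3*2)) - 8)*(9 - 4 - 3))*(-17) = (((-1 + (6 + 4 + 6)) - 8)*2)*(-17) = (((-1 + 16) - 8)*2)*(-17) = ((15 - 8)*2)*(-17) = (7*2)*(-17) = 14*(-17) = -238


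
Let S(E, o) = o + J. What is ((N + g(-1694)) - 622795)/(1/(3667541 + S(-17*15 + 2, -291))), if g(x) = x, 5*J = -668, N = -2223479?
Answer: -52219150797376/5 ≈ -1.0444e+13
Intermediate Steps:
J = -668/5 (J = (⅕)*(-668) = -668/5 ≈ -133.60)
S(E, o) = -668/5 + o (S(E, o) = o - 668/5 = -668/5 + o)
((N + g(-1694)) - 622795)/(1/(3667541 + S(-17*15 + 2, -291))) = ((-2223479 - 1694) - 622795)/(1/(3667541 + (-668/5 - 291))) = (-2225173 - 622795)/(1/(3667541 - 2123/5)) = -2847968/(1/(18335582/5)) = -2847968/5/18335582 = -2847968*18335582/5 = -52219150797376/5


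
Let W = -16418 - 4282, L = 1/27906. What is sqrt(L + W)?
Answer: I*sqrt(16120018077294)/27906 ≈ 143.88*I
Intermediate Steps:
L = 1/27906 ≈ 3.5835e-5
W = -20700
sqrt(L + W) = sqrt(1/27906 - 20700) = sqrt(-577654199/27906) = I*sqrt(16120018077294)/27906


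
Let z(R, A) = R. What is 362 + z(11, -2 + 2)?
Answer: 373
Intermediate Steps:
362 + z(11, -2 + 2) = 362 + 11 = 373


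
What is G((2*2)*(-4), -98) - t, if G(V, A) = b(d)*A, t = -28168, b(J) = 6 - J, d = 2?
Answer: 27776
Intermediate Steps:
G(V, A) = 4*A (G(V, A) = (6 - 1*2)*A = (6 - 2)*A = 4*A)
G((2*2)*(-4), -98) - t = 4*(-98) - 1*(-28168) = -392 + 28168 = 27776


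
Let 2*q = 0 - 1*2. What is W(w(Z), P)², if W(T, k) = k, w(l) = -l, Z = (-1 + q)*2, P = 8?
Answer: 64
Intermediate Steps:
q = -1 (q = (0 - 1*2)/2 = (0 - 2)/2 = (½)*(-2) = -1)
Z = -4 (Z = (-1 - 1)*2 = -2*2 = -4)
W(w(Z), P)² = 8² = 64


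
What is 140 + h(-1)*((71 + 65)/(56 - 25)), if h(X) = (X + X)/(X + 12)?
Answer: 47468/341 ≈ 139.20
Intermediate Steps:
h(X) = 2*X/(12 + X) (h(X) = (2*X)/(12 + X) = 2*X/(12 + X))
140 + h(-1)*((71 + 65)/(56 - 25)) = 140 + (2*(-1)/(12 - 1))*((71 + 65)/(56 - 25)) = 140 + (2*(-1)/11)*(136/31) = 140 + (2*(-1)*(1/11))*(136*(1/31)) = 140 - 2/11*136/31 = 140 - 272/341 = 47468/341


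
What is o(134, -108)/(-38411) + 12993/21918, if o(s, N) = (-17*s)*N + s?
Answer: -1632072307/280630766 ≈ -5.8157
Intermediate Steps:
o(s, N) = s - 17*N*s (o(s, N) = -17*N*s + s = s - 17*N*s)
o(134, -108)/(-38411) + 12993/21918 = (134*(1 - 17*(-108)))/(-38411) + 12993/21918 = (134*(1 + 1836))*(-1/38411) + 12993*(1/21918) = (134*1837)*(-1/38411) + 4331/7306 = 246158*(-1/38411) + 4331/7306 = -246158/38411 + 4331/7306 = -1632072307/280630766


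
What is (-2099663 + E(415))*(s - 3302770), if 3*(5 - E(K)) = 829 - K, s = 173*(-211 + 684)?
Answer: 6763319028036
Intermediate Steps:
s = 81829 (s = 173*473 = 81829)
E(K) = -814/3 + K/3 (E(K) = 5 - (829 - K)/3 = 5 + (-829/3 + K/3) = -814/3 + K/3)
(-2099663 + E(415))*(s - 3302770) = (-2099663 + (-814/3 + (⅓)*415))*(81829 - 3302770) = (-2099663 + (-814/3 + 415/3))*(-3220941) = (-2099663 - 133)*(-3220941) = -2099796*(-3220941) = 6763319028036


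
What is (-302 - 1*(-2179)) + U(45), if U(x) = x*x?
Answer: 3902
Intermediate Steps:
U(x) = x**2
(-302 - 1*(-2179)) + U(45) = (-302 - 1*(-2179)) + 45**2 = (-302 + 2179) + 2025 = 1877 + 2025 = 3902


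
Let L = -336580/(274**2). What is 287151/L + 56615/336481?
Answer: -1813472075469064/28313193745 ≈ -64050.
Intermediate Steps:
L = -84145/18769 (L = -336580/75076 = -336580*1/75076 = -84145/18769 ≈ -4.4832)
287151/L + 56615/336481 = 287151/(-84145/18769) + 56615/336481 = 287151*(-18769/84145) + 56615*(1/336481) = -5389537119/84145 + 56615/336481 = -1813472075469064/28313193745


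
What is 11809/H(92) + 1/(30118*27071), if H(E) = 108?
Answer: 4814082789955/44027516412 ≈ 109.34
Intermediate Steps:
11809/H(92) + 1/(30118*27071) = 11809/108 + 1/(30118*27071) = 11809*(1/108) + (1/30118)*(1/27071) = 11809/108 + 1/815324378 = 4814082789955/44027516412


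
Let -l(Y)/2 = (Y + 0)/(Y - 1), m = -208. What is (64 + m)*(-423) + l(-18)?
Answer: 1157292/19 ≈ 60910.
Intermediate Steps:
l(Y) = -2*Y/(-1 + Y) (l(Y) = -2*(Y + 0)/(Y - 1) = -2*Y/(-1 + Y))
(64 + m)*(-423) + l(-18) = (64 - 208)*(-423) - 2*(-18)/(-1 - 18) = -144*(-423) - 2*(-18)/(-19) = 60912 - 2*(-18)*(-1/19) = 60912 - 36/19 = 1157292/19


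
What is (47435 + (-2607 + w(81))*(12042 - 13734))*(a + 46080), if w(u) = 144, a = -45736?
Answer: 1449901864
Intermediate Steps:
(47435 + (-2607 + w(81))*(12042 - 13734))*(a + 46080) = (47435 + (-2607 + 144)*(12042 - 13734))*(-45736 + 46080) = (47435 - 2463*(-1692))*344 = (47435 + 4167396)*344 = 4214831*344 = 1449901864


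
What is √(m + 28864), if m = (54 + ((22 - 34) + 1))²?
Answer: √30713 ≈ 175.25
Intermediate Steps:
m = 1849 (m = (54 + (-12 + 1))² = (54 - 11)² = 43² = 1849)
√(m + 28864) = √(1849 + 28864) = √30713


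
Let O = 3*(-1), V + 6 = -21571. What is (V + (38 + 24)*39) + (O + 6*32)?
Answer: -18970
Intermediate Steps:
V = -21577 (V = -6 - 21571 = -21577)
O = -3
(V + (38 + 24)*39) + (O + 6*32) = (-21577 + (38 + 24)*39) + (-3 + 6*32) = (-21577 + 62*39) + (-3 + 192) = (-21577 + 2418) + 189 = -19159 + 189 = -18970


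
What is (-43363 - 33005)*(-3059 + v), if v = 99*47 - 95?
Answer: -114475632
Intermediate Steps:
v = 4558 (v = 4653 - 95 = 4558)
(-43363 - 33005)*(-3059 + v) = (-43363 - 33005)*(-3059 + 4558) = -76368*1499 = -114475632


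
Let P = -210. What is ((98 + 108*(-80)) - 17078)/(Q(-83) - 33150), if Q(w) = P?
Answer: 427/556 ≈ 0.76799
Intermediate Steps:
Q(w) = -210
((98 + 108*(-80)) - 17078)/(Q(-83) - 33150) = ((98 + 108*(-80)) - 17078)/(-210 - 33150) = ((98 - 8640) - 17078)/(-33360) = (-8542 - 17078)*(-1/33360) = -25620*(-1/33360) = 427/556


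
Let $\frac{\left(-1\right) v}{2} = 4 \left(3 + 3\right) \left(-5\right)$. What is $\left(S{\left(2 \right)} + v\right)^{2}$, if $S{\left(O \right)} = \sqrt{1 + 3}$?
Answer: $58564$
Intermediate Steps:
$S{\left(O \right)} = 2$ ($S{\left(O \right)} = \sqrt{4} = 2$)
$v = 240$ ($v = - 2 \cdot 4 \left(3 + 3\right) \left(-5\right) = - 2 \cdot 4 \cdot 6 \left(-5\right) = - 2 \cdot 24 \left(-5\right) = \left(-2\right) \left(-120\right) = 240$)
$\left(S{\left(2 \right)} + v\right)^{2} = \left(2 + 240\right)^{2} = 242^{2} = 58564$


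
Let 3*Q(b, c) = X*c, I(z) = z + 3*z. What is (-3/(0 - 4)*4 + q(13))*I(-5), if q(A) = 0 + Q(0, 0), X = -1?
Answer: -60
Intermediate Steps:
I(z) = 4*z
Q(b, c) = -c/3 (Q(b, c) = (-c)/3 = -c/3)
q(A) = 0 (q(A) = 0 - 1/3*0 = 0 + 0 = 0)
(-3/(0 - 4)*4 + q(13))*I(-5) = (-3/(0 - 4)*4 + 0)*(4*(-5)) = (-3/(-4)*4 + 0)*(-20) = (-3*(-1/4)*4 + 0)*(-20) = ((3/4)*4 + 0)*(-20) = (3 + 0)*(-20) = 3*(-20) = -60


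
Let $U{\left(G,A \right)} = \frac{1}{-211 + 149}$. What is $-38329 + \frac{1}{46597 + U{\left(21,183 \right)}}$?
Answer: $- \frac{110732979215}{2889013} \approx -38329.0$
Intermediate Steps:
$U{\left(G,A \right)} = - \frac{1}{62}$ ($U{\left(G,A \right)} = \frac{1}{-62} = - \frac{1}{62}$)
$-38329 + \frac{1}{46597 + U{\left(21,183 \right)}} = -38329 + \frac{1}{46597 - \frac{1}{62}} = -38329 + \frac{1}{\frac{2889013}{62}} = -38329 + \frac{62}{2889013} = - \frac{110732979215}{2889013}$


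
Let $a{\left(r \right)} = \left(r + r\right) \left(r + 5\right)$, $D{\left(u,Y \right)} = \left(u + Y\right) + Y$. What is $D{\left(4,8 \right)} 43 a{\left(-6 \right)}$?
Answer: $10320$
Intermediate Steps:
$D{\left(u,Y \right)} = u + 2 Y$ ($D{\left(u,Y \right)} = \left(Y + u\right) + Y = u + 2 Y$)
$a{\left(r \right)} = 2 r \left(5 + r\right)$
$D{\left(4,8 \right)} 43 a{\left(-6 \right)} = \left(4 + 2 \cdot 8\right) 43 \cdot 2 \left(-6\right) \left(5 - 6\right) = \left(4 + 16\right) 43 \cdot 2 \left(-6\right) \left(-1\right) = 20 \cdot 43 \cdot 12 = 860 \cdot 12 = 10320$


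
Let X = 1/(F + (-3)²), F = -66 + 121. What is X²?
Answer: 1/4096 ≈ 0.00024414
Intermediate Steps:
F = 55
X = 1/64 (X = 1/(55 + (-3)²) = 1/(55 + 9) = 1/64 ≈ 0.015625)
X² = (1/64)² = 1/4096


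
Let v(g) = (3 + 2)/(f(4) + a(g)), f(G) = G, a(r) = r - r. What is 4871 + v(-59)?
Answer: 19489/4 ≈ 4872.3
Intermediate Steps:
a(r) = 0
v(g) = 5/4 (v(g) = (3 + 2)/(4 + 0) = 5/4)
4871 + v(-59) = 4871 + 5/4 = 19489/4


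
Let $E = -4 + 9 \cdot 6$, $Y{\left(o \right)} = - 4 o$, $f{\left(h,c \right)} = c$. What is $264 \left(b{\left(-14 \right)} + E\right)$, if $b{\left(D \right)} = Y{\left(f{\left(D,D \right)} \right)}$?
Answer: $27984$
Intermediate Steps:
$b{\left(D \right)} = - 4 D$
$E = 50$ ($E = -4 + 54 = 50$)
$264 \left(b{\left(-14 \right)} + E\right) = 264 \left(\left(-4\right) \left(-14\right) + 50\right) = 264 \left(56 + 50\right) = 264 \cdot 106 = 27984$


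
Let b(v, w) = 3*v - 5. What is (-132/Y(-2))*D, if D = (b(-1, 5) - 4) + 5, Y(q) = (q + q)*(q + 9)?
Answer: -33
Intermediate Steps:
b(v, w) = -5 + 3*v
Y(q) = 2*q*(9 + q) (Y(q) = (2*q)*(9 + q) = 2*q*(9 + q))
D = -7 (D = ((-5 + 3*(-1)) - 4) + 5 = ((-5 - 3) - 4) + 5 = (-8 - 4) + 5 = -12 + 5 = -7)
(-132/Y(-2))*D = -132*(-1/(4*(9 - 2)))*(-7) = -132/(2*(-2)*7)*(-7) = -132/(-28)*(-7) = -132*(-1/28)*(-7) = (33/7)*(-7) = -33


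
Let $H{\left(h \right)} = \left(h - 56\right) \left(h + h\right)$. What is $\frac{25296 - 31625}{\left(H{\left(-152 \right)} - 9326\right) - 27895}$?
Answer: $- \frac{6329}{26011} \approx -0.24332$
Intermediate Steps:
$H{\left(h \right)} = 2 h \left(-56 + h\right)$ ($H{\left(h \right)} = \left(-56 + h\right) 2 h = 2 h \left(-56 + h\right)$)
$\frac{25296 - 31625}{\left(H{\left(-152 \right)} - 9326\right) - 27895} = \frac{25296 - 31625}{\left(2 \left(-152\right) \left(-56 - 152\right) - 9326\right) - 27895} = - \frac{6329}{\left(2 \left(-152\right) \left(-208\right) - 9326\right) - 27895} = - \frac{6329}{\left(63232 - 9326\right) - 27895} = - \frac{6329}{53906 - 27895} = - \frac{6329}{26011}$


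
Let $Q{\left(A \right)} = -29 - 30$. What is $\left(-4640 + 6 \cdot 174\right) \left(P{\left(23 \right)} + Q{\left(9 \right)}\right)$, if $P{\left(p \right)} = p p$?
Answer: $-1690120$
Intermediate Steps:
$P{\left(p \right)} = p^{2}$
$Q{\left(A \right)} = -59$ ($Q{\left(A \right)} = -29 - 30 = -59$)
$\left(-4640 + 6 \cdot 174\right) \left(P{\left(23 \right)} + Q{\left(9 \right)}\right) = \left(-4640 + 6 \cdot 174\right) \left(23^{2} - 59\right) = \left(-4640 + 1044\right) \left(529 - 59\right) = \left(-3596\right) 470 = -1690120$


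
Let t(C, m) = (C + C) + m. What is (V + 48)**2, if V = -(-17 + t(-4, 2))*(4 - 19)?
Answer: 88209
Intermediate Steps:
t(C, m) = m + 2*C (t(C, m) = 2*C + m = m + 2*C)
V = -345 (V = -(-17 + (2 + 2*(-4)))*(4 - 19) = -(-17 + (2 - 8))*(-15) = -(-17 - 6)*(-15) = -(-23)*(-15) = -1*345 = -345)
(V + 48)**2 = (-345 + 48)**2 = (-297)**2 = 88209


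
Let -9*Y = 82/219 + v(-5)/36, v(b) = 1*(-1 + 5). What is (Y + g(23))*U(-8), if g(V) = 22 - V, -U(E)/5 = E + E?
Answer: -498560/5913 ≈ -84.316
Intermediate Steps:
U(E) = -10*E (U(E) = -5*(E + E) = -10*E)
v(b) = 4 (v(b) = 1*4 = 4)
Y = -319/5913 (Y = -(82/219 + 4/36)/9 = -(82*(1/219) + 4*(1/36))/9 = -(82/219 + ⅑)/9 = -⅑*319/657 = -319/5913 ≈ -0.053949)
(Y + g(23))*U(-8) = (-319/5913 + (22 - 1*23))*(-10*(-8)) = (-319/5913 + (22 - 23))*80 = (-319/5913 - 1)*80 = -6232/5913*80 = -498560/5913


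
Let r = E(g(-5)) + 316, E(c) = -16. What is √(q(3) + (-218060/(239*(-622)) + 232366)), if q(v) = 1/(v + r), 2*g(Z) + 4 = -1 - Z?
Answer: √117862911955147269507/22521687 ≈ 482.04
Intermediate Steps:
g(Z) = -5/2 - Z/2 (g(Z) = -2 + (-1 - Z)/2 = -2 + (-½ - Z/2) = -5/2 - Z/2)
r = 300 (r = -16 + 316 = 300)
q(v) = 1/(300 + v) (q(v) = 1/(v + 300) = 1/(300 + v))
√(q(3) + (-218060/(239*(-622)) + 232366)) = √(1/(300 + 3) + (-218060/(239*(-622)) + 232366)) = √(1/303 + (-218060/(-148658) + 232366)) = √(1/303 + (-218060*(-1/148658) + 232366)) = √(1/303 + (109030/74329 + 232366)) = √(1/303 + 17271641444/74329) = √(5233307431861/22521687) = √117862911955147269507/22521687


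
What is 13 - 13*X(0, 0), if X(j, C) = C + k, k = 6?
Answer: -65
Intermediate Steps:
X(j, C) = 6 + C (X(j, C) = C + 6 = 6 + C)
13 - 13*X(0, 0) = 13 - 13*(6 + 0) = 13 - 13*6 = 13 - 78 = -65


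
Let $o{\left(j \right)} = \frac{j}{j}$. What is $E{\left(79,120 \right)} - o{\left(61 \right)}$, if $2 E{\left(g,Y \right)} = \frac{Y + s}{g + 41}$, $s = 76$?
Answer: $- \frac{11}{60} \approx -0.18333$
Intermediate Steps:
$E{\left(g,Y \right)} = \frac{76 + Y}{2 \left(41 + g\right)}$ ($E{\left(g,Y \right)} = \frac{\left(Y + 76\right) \frac{1}{g + 41}}{2} = \frac{\left(76 + Y\right) \frac{1}{41 + g}}{2} = \frac{\frac{1}{41 + g} \left(76 + Y\right)}{2} = \frac{76 + Y}{2 \left(41 + g\right)}$)
$o{\left(j \right)} = 1$
$E{\left(79,120 \right)} - o{\left(61 \right)} = \frac{76 + 120}{2 \left(41 + 79\right)} - 1 = \frac{1}{2} \cdot \frac{1}{120} \cdot 196 - 1 = \frac{49}{60} - 1 = - \frac{11}{60}$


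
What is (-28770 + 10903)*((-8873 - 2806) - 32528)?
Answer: 789846469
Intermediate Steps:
(-28770 + 10903)*((-8873 - 2806) - 32528) = -17867*(-11679 - 32528) = -17867*(-44207) = 789846469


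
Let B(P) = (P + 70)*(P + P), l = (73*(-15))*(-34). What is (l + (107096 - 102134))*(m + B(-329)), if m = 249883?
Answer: 17733508560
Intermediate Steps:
l = 37230 (l = -1095*(-34) = 37230)
B(P) = 2*P*(70 + P) (B(P) = (70 + P)*(2*P) = 2*P*(70 + P))
(l + (107096 - 102134))*(m + B(-329)) = (37230 + (107096 - 102134))*(249883 + 2*(-329)*(70 - 329)) = (37230 + 4962)*(249883 + 2*(-329)*(-259)) = 42192*(249883 + 170422) = 42192*420305 = 17733508560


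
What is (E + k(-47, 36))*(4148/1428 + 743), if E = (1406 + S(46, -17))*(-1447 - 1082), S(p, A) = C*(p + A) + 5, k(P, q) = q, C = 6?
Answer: -20929343952/7 ≈ -2.9899e+9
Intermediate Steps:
S(p, A) = 5 + 6*A + 6*p (S(p, A) = 6*(p + A) + 5 = 6*(A + p) + 5 = (6*A + 6*p) + 5 = 5 + 6*A + 6*p)
E = -4008465 (E = (1406 + (5 + 6*(-17) + 6*46))*(-1447 - 1082) = (1406 + (5 - 102 + 276))*(-2529) = (1406 + 179)*(-2529) = 1585*(-2529) = -4008465)
(E + k(-47, 36))*(4148/1428 + 743) = (-4008465 + 36)*(4148/1428 + 743) = -4008429*(4148*(1/1428) + 743) = -4008429*(61/21 + 743) = -4008429*15664/21 = -20929343952/7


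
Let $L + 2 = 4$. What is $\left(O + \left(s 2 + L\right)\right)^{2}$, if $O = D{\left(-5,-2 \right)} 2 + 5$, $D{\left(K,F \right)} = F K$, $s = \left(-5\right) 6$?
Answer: $1089$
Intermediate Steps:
$s = -30$
$L = 2$ ($L = -2 + 4 = 2$)
$O = 25$ ($O = \left(-2\right) \left(-5\right) 2 + 5 = 10 \cdot 2 + 5 = 20 + 5 = 25$)
$\left(O + \left(s 2 + L\right)\right)^{2} = \left(25 + \left(\left(-30\right) 2 + 2\right)\right)^{2} = \left(25 + \left(-60 + 2\right)\right)^{2} = \left(25 - 58\right)^{2} = \left(-33\right)^{2} = 1089$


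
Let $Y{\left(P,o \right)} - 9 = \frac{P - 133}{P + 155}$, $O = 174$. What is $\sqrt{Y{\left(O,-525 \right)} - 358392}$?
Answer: $\frac{11 i \sqrt{320592734}}{329} \approx 598.65 i$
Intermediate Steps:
$Y{\left(P,o \right)} = 9 + \frac{-133 + P}{155 + P}$ ($Y{\left(P,o \right)} = 9 + \frac{P - 133}{P + 155} = 9 + \frac{-133 + P}{155 + P}$)
$\sqrt{Y{\left(O,-525 \right)} - 358392} = \sqrt{\frac{2 \left(631 + 5 \cdot 174\right)}{155 + 174} - 358392} = \sqrt{\frac{2 \left(631 + 870\right)}{329} - 358392} = \sqrt{2 \cdot \frac{1}{329} \cdot 1501 - 358392} = \sqrt{\frac{3002}{329} - 358392} = \sqrt{- \frac{117907966}{329}} = \frac{11 i \sqrt{320592734}}{329}$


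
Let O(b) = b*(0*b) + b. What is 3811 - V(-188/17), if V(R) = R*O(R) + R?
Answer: 1069231/289 ≈ 3699.8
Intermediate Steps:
O(b) = b (O(b) = b*0 + b = 0 + b = b)
V(R) = R + R² (V(R) = R*R + R = R² + R = R + R²)
3811 - V(-188/17) = 3811 - (-188/17)*(1 - 188/17) = 3811 - (-188*1/17)*(1 - 188*1/17) = 3811 - (-188)*(1 - 188/17)/17 = 3811 - (-188)*(-171)/(17*17) = 3811 - 1*32148/289 = 3811 - 32148/289 = 1069231/289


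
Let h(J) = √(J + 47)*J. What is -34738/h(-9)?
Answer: 17369*√38/171 ≈ 626.14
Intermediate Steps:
h(J) = J*√(47 + J) (h(J) = √(47 + J)*J = J*√(47 + J))
-34738/h(-9) = -34738*(-1/(9*√(47 - 9))) = -34738*(-√38/342) = -(-17369)*√38/171 = 17369*√38/171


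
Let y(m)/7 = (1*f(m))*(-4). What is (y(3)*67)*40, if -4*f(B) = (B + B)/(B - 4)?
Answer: -112560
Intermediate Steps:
f(B) = -B/(2*(-4 + B)) (f(B) = -(B + B)/(4*(B - 4)) = -2*B/(4*(-4 + B)) = -B/(2*(-4 + B)))
y(m) = 28*m/(-8 + 2*m) (y(m) = 7*((1*(-m/(-8 + 2*m)))*(-4)) = 7*(-m/(-8 + 2*m)*(-4)) = 7*(4*m/(-8 + 2*m)) = 28*m/(-8 + 2*m))
(y(3)*67)*40 = ((14*3/(-4 + 3))*67)*40 = ((14*3/(-1))*67)*40 = ((14*3*(-1))*67)*40 = -42*67*40 = -2814*40 = -112560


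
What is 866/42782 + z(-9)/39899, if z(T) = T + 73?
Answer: 18645291/853479509 ≈ 0.021846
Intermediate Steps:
z(T) = 73 + T
866/42782 + z(-9)/39899 = 866/42782 + (73 - 9)/39899 = 866*(1/42782) + 64*(1/39899) = 433/21391 + 64/39899 = 18645291/853479509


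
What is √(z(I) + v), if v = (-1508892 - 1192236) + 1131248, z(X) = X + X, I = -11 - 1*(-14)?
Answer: I*√1569874 ≈ 1252.9*I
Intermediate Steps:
I = 3 (I = -11 + 14 = 3)
z(X) = 2*X
v = -1569880 (v = -2701128 + 1131248 = -1569880)
√(z(I) + v) = √(2*3 - 1569880) = √(6 - 1569880) = √(-1569874) = I*√1569874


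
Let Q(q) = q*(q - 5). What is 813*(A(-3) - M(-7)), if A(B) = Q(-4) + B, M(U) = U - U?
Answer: 26829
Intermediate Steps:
Q(q) = q*(-5 + q)
M(U) = 0
A(B) = 36 + B (A(B) = -4*(-5 - 4) + B = -4*(-9) + B = 36 + B)
813*(A(-3) - M(-7)) = 813*((36 - 3) - 1*0) = 813*(33 + 0) = 813*33 = 26829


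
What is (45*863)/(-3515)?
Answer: -7767/703 ≈ -11.048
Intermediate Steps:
(45*863)/(-3515) = 38835*(-1/3515) = -7767/703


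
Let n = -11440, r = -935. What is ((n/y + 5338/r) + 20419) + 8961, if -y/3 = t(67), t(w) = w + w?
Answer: 325047386/11055 ≈ 29403.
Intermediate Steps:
t(w) = 2*w
y = -402 (y = -6*67 = -3*134 = -402)
((n/y + 5338/r) + 20419) + 8961 = ((-11440/(-402) + 5338/(-935)) + 20419) + 8961 = ((-11440*(-1/402) + 5338*(-1/935)) + 20419) + 8961 = ((5720/201 - 314/55) + 20419) + 8961 = (251486/11055 + 20419) + 8961 = 225983531/11055 + 8961 = 325047386/11055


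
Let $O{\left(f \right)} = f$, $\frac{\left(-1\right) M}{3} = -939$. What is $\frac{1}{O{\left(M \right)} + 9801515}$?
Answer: $\frac{1}{9804332} \approx 1.02 \cdot 10^{-7}$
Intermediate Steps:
$M = 2817$ ($M = \left(-3\right) \left(-939\right) = 2817$)
$\frac{1}{O{\left(M \right)} + 9801515} = \frac{1}{2817 + 9801515} = \frac{1}{9804332}$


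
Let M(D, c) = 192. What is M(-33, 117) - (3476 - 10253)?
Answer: 6969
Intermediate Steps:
M(-33, 117) - (3476 - 10253) = 192 - (3476 - 10253) = 192 - 1*(-6777) = 192 + 6777 = 6969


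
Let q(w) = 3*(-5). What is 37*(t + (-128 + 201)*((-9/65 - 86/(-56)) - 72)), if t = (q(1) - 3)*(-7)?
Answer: -338585557/1820 ≈ -1.8604e+5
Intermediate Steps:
q(w) = -15
t = 126 (t = (-15 - 3)*(-7) = -18*(-7) = 126)
37*(t + (-128 + 201)*((-9/65 - 86/(-56)) - 72)) = 37*(126 + (-128 + 201)*((-9/65 - 86/(-56)) - 72)) = 37*(126 + 73*((-9*1/65 - 86*(-1/56)) - 72)) = 37*(126 + 73*((-9/65 + 43/28) - 72)) = 37*(126 + 73*(2543/1820 - 72)) = 37*(126 + 73*(-128497/1820)) = 37*(126 - 9380281/1820) = 37*(-9150961/1820) = -338585557/1820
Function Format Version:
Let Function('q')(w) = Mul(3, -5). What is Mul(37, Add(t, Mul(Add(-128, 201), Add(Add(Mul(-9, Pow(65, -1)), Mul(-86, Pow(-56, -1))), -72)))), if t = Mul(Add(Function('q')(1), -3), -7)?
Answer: Rational(-338585557, 1820) ≈ -1.8604e+5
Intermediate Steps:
Function('q')(w) = -15
t = 126 (t = Mul(Add(-15, -3), -7) = Mul(-18, -7) = 126)
Mul(37, Add(t, Mul(Add(-128, 201), Add(Add(Mul(-9, Pow(65, -1)), Mul(-86, Pow(-56, -1))), -72)))) = Mul(37, Add(126, Mul(Add(-128, 201), Add(Add(Mul(-9, Pow(65, -1)), Mul(-86, Pow(-56, -1))), -72)))) = Mul(37, Add(126, Mul(73, Add(Add(Mul(-9, Rational(1, 65)), Mul(-86, Rational(-1, 56))), -72)))) = Mul(37, Add(126, Mul(73, Add(Add(Rational(-9, 65), Rational(43, 28)), -72)))) = Mul(37, Add(126, Mul(73, Add(Rational(2543, 1820), -72)))) = Mul(37, Add(126, Mul(73, Rational(-128497, 1820)))) = Mul(37, Add(126, Rational(-9380281, 1820))) = Mul(37, Rational(-9150961, 1820)) = Rational(-338585557, 1820)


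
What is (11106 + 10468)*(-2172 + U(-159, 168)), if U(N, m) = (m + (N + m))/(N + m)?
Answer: -139303318/3 ≈ -4.6434e+7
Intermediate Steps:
U(N, m) = (N + 2*m)/(N + m)
(11106 + 10468)*(-2172 + U(-159, 168)) = (11106 + 10468)*(-2172 + (-159 + 2*168)/(-159 + 168)) = 21574*(-2172 + (-159 + 336)/9) = 21574*(-2172 + (⅑)*177) = 21574*(-2172 + 59/3) = 21574*(-6457/3) = -139303318/3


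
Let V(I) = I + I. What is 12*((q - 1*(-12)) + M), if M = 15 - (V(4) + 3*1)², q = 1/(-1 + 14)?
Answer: -14652/13 ≈ -1127.1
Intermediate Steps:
V(I) = 2*I
q = 1/13 ≈ 0.076923
M = -106 (M = 15 - (2*4 + 3*1)² = 15 - (8 + 3)² = 15 - 1*11² = 15 - 1*121 = 15 - 121 = -106)
12*((q - 1*(-12)) + M) = 12*((1/13 - 1*(-12)) - 106) = 12*((1/13 + 12) - 106) = 12*(157/13 - 106) = 12*(-1221/13) = -14652/13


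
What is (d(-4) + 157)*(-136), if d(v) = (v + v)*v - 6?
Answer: -24888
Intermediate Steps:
d(v) = -6 + 2*v² (d(v) = (2*v)*v - 6 = 2*v² - 6 = -6 + 2*v²)
(d(-4) + 157)*(-136) = ((-6 + 2*(-4)²) + 157)*(-136) = ((-6 + 2*16) + 157)*(-136) = ((-6 + 32) + 157)*(-136) = (26 + 157)*(-136) = 183*(-136) = -24888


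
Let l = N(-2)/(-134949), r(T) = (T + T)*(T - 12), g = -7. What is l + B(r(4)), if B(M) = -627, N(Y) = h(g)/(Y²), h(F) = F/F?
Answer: -338452093/539796 ≈ -627.00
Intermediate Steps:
r(T) = 2*T*(-12 + T) (r(T) = (2*T)*(-12 + T) = 2*T*(-12 + T))
h(F) = 1
N(Y) = Y⁻² (N(Y) = 1/Y² = Y⁻²)
l = -1/539796 (l = 1/((-2)²*(-134949)) = (¼)*(-1/134949) = -1/539796 ≈ -1.8526e-6)
l + B(r(4)) = -1/539796 - 627 = -338452093/539796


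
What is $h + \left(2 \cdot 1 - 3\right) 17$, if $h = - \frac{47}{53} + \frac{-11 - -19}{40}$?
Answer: $- \frac{4687}{265} \approx -17.687$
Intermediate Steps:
$h = - \frac{182}{265}$ ($h = \left(-47\right) \frac{1}{53} + \left(-11 + 19\right) \frac{1}{40} = - \frac{47}{53} + 8 \cdot \frac{1}{40} = - \frac{47}{53} + \frac{1}{5} = - \frac{182}{265} \approx -0.68679$)
$h + \left(2 \cdot 1 - 3\right) 17 = - \frac{182}{265} + \left(2 \cdot 1 - 3\right) 17 = - \frac{182}{265} + \left(2 - 3\right) 17 = - \frac{182}{265} - 17 = - \frac{4687}{265}$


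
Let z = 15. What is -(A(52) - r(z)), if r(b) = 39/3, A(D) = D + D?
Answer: -91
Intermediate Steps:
A(D) = 2*D
r(b) = 13 (r(b) = 39*(⅓) = 13)
-(A(52) - r(z)) = -(2*52 - 1*13) = -(104 - 13) = -1*91 = -91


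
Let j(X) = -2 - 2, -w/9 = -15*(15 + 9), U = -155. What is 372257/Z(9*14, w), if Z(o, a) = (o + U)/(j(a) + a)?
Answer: -1204623652/29 ≈ -4.1539e+7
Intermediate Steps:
w = 3240 (w = -(-135)*(15 + 9) = -(-135)*24 = -9*(-360) = 3240)
j(X) = -4
Z(o, a) = (-155 + o)/(-4 + a) (Z(o, a) = (o - 155)/(-4 + a) = (-155 + o)/(-4 + a))
372257/Z(9*14, w) = 372257/(((-155 + 9*14)/(-4 + 3240))) = 372257/(((-155 + 126)/3236)) = 372257/(((1/3236)*(-29))) = 372257/(-29/3236) = 372257*(-3236/29) = -1204623652/29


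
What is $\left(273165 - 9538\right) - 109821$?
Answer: $153806$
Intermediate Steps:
$\left(273165 - 9538\right) - 109821 = 263627 - 109821 = 153806$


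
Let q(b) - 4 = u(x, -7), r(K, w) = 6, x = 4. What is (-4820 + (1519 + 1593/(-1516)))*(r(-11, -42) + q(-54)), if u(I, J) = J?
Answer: -15017727/1516 ≈ -9906.2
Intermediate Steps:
q(b) = -3 (q(b) = 4 - 7 = -3)
(-4820 + (1519 + 1593/(-1516)))*(r(-11, -42) + q(-54)) = (-4820 + (1519 + 1593/(-1516)))*(6 - 3) = (-4820 + (1519 + 1593*(-1/1516)))*3 = (-4820 + (1519 - 1593/1516))*3 = (-4820 + 2301211/1516)*3 = -5005909/1516*3 = -15017727/1516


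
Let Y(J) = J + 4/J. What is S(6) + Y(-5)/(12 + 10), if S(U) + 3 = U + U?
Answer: 961/110 ≈ 8.7364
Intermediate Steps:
S(U) = -3 + 2*U (S(U) = -3 + (U + U) = -3 + 2*U)
S(6) + Y(-5)/(12 + 10) = (-3 + 2*6) + (-5 + 4/(-5))/(12 + 10) = (-3 + 12) + (-5 + 4*(-⅕))/22 = 9 + (-5 - ⅘)*(1/22) = 9 - 29/5*1/22 = 9 - 29/110 = 961/110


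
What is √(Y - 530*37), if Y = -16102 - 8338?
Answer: 5*I*√1762 ≈ 209.88*I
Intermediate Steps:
Y = -24440
√(Y - 530*37) = √(-24440 - 530*37) = √(-24440 - 19610) = √(-44050) = 5*I*√1762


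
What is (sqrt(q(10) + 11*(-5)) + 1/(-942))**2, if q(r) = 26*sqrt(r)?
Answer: (1 - 942*sqrt(-55 + 26*sqrt(10)))**2/887364 ≈ 27.208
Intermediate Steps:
(sqrt(q(10) + 11*(-5)) + 1/(-942))**2 = (sqrt(26*sqrt(10) + 11*(-5)) + 1/(-942))**2 = (sqrt(26*sqrt(10) - 55) - 1/942)**2 = (sqrt(-55 + 26*sqrt(10)) - 1/942)**2 = (-1/942 + sqrt(-55 + 26*sqrt(10)))**2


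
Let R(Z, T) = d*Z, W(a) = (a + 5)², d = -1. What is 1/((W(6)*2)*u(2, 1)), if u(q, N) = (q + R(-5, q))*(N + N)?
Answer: 1/3388 ≈ 0.00029516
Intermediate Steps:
W(a) = (5 + a)²
R(Z, T) = -Z
u(q, N) = 2*N*(5 + q) (u(q, N) = (q - 1*(-5))*(N + N) = (q + 5)*(2*N) = (5 + q)*(2*N) = 2*N*(5 + q))
1/((W(6)*2)*u(2, 1)) = 1/(((5 + 6)²*2)*(2*1*(5 + 2))) = 1/((11²*2)*(2*1*7)) = 1/((121*2)*14) = 1/(242*14) = 1/3388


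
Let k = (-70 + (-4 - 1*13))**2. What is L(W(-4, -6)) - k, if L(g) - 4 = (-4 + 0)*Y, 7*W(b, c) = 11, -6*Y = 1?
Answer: -22693/3 ≈ -7564.3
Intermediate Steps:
Y = -1/6 (Y = -1/6*1 = -1/6 ≈ -0.16667)
W(b, c) = 11/7 (W(b, c) = (1/7)*11 = 11/7)
L(g) = 14/3 (L(g) = 4 + (-4 + 0)*(-1/6) = 4 - 4*(-1/6) = 4 + 2/3 = 14/3)
k = 7569 (k = (-70 + (-4 - 13))**2 = (-70 - 17)**2 = (-87)**2 = 7569)
L(W(-4, -6)) - k = 14/3 - 1*7569 = 14/3 - 7569 = -22693/3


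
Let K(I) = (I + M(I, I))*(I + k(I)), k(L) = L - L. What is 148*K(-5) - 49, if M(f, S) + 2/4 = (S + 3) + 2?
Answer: 4021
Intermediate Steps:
k(L) = 0
M(f, S) = 9/2 + S (M(f, S) = -1/2 + ((S + 3) + 2) = -1/2 + ((3 + S) + 2) = -1/2 + (5 + S) = 9/2 + S)
K(I) = I*(9/2 + 2*I) (K(I) = (I + (9/2 + I))*(I + 0) = (9/2 + 2*I)*I = I*(9/2 + 2*I))
148*K(-5) - 49 = 148*((1/2)*(-5)*(9 + 4*(-5))) - 49 = 148*((1/2)*(-5)*(9 - 20)) - 49 = 148*((1/2)*(-5)*(-11)) - 49 = 148*(55/2) - 49 = 4070 - 49 = 4021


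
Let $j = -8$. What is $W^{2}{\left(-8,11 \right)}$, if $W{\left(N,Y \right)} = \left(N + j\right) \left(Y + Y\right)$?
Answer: $123904$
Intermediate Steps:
$W{\left(N,Y \right)} = 2 Y \left(-8 + N\right)$ ($W{\left(N,Y \right)} = \left(N - 8\right) \left(Y + Y\right) = \left(-8 + N\right) 2 Y = 2 Y \left(-8 + N\right)$)
$W^{2}{\left(-8,11 \right)} = \left(2 \cdot 11 \left(-8 - 8\right)\right)^{2} = \left(2 \cdot 11 \left(-16\right)\right)^{2} = \left(-352\right)^{2} = 123904$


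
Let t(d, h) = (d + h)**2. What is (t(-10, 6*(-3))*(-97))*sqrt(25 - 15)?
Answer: -76048*sqrt(10) ≈ -2.4049e+5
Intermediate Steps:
(t(-10, 6*(-3))*(-97))*sqrt(25 - 15) = ((-10 + 6*(-3))**2*(-97))*sqrt(25 - 15) = ((-10 - 18)**2*(-97))*sqrt(10) = ((-28)**2*(-97))*sqrt(10) = (784*(-97))*sqrt(10) = -76048*sqrt(10)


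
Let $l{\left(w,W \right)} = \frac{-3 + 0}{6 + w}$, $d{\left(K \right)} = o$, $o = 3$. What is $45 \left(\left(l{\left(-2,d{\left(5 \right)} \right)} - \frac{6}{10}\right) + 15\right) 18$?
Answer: $\frac{22113}{2} \approx 11057.0$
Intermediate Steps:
$d{\left(K \right)} = 3$
$l{\left(w,W \right)} = - \frac{3}{6 + w}$
$45 \left(\left(l{\left(-2,d{\left(5 \right)} \right)} - \frac{6}{10}\right) + 15\right) 18 = 45 \left(\left(- \frac{3}{6 - 2} - \frac{6}{10}\right) + 15\right) 18 = 45 \left(\left(- \frac{3}{4} - \frac{3}{5}\right) + 15\right) 18 = 45 \left(- \frac{27}{20} + 15\right) 18 = 45 \cdot \frac{273}{20} \cdot 18 = \frac{2457}{4} \cdot 18 = \frac{22113}{2}$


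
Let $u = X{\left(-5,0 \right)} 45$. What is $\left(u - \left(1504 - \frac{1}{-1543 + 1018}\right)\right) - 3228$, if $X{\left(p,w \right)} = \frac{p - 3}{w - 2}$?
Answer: $- \frac{2389801}{525} \approx -4552.0$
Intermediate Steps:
$X{\left(p,w \right)} = \frac{-3 + p}{-2 + w}$
$u = 180$ ($u = \frac{-3 - 5}{-2 + 0} \cdot 45 = \frac{1}{-2} \left(-8\right) 45 = \left(- \frac{1}{2}\right) \left(-8\right) 45 = 4 \cdot 45 = 180$)
$\left(u - \left(1504 - \frac{1}{-1543 + 1018}\right)\right) - 3228 = \left(180 - \left(1504 - \frac{1}{-1543 + 1018}\right)\right) - 3228 = \left(180 - \left(1504 - \frac{1}{-525}\right)\right) - 3228 = \left(180 - \frac{789601}{525}\right) - 3228 = - \frac{695101}{525} - 3228 = - \frac{2389801}{525}$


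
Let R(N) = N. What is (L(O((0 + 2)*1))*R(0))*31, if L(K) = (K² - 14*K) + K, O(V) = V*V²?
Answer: 0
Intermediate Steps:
O(V) = V³
L(K) = K² - 13*K
(L(O((0 + 2)*1))*R(0))*31 = ((((0 + 2)*1)³*(-13 + ((0 + 2)*1)³))*0)*31 = (((2*1)³*(-13 + (2*1)³))*0)*31 = ((2³*(-13 + 2³))*0)*31 = ((8*(-13 + 8))*0)*31 = ((8*(-5))*0)*31 = -40*0*31 = 0*31 = 0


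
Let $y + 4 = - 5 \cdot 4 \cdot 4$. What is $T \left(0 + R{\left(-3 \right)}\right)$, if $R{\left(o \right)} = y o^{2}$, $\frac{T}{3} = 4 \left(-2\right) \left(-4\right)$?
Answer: $-72576$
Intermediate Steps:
$T = 96$ ($T = 3 \cdot 4 \left(-2\right) \left(-4\right) = 3 \left(\left(-8\right) \left(-4\right)\right) = 3 \cdot 32 = 96$)
$y = -84$ ($y = -4 - 5 \cdot 4 \cdot 4 = -4 - 80 = -84$)
$R{\left(o \right)} = - 84 o^{2}$
$T \left(0 + R{\left(-3 \right)}\right) = 96 \left(0 - 84 \left(-3\right)^{2}\right) = 96 \left(0 - 756\right) = 96 \left(-756\right) = -72576$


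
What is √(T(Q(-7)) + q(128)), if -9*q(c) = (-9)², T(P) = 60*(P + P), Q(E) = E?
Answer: I*√849 ≈ 29.138*I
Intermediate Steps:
T(P) = 120*P (T(P) = 60*(2*P) = 120*P)
q(c) = -9 (q(c) = -⅑*(-9)² = -⅑*81 = -9)
√(T(Q(-7)) + q(128)) = √(120*(-7) - 9) = √(-840 - 9) = √(-849) = I*√849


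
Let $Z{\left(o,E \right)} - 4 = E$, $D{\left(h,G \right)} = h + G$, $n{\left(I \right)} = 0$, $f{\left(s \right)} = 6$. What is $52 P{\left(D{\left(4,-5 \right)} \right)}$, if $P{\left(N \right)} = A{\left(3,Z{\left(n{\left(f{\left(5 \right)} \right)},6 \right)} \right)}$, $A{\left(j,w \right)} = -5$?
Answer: $-260$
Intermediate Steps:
$D{\left(h,G \right)} = G + h$
$Z{\left(o,E \right)} = 4 + E$
$P{\left(N \right)} = -5$
$52 P{\left(D{\left(4,-5 \right)} \right)} = 52 \left(-5\right) = -260$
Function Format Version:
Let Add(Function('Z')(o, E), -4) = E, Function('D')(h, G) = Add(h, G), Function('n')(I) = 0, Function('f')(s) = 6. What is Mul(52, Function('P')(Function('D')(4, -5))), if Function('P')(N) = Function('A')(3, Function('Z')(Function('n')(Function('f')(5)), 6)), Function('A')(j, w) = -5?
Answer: -260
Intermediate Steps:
Function('D')(h, G) = Add(G, h)
Function('Z')(o, E) = Add(4, E)
Function('P')(N) = -5
Mul(52, Function('P')(Function('D')(4, -5))) = Mul(52, -5) = -260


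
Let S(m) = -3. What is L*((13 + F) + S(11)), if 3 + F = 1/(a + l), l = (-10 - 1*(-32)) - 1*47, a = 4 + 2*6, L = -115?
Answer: -7130/9 ≈ -792.22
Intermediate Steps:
a = 16 (a = 4 + 12 = 16)
l = -25 (l = (-10 + 32) - 47 = 22 - 47 = -25)
F = -28/9 (F = -3 + 1/(16 - 25) = -3 + 1/(-9) = -3 - 1/9 = -28/9 ≈ -3.1111)
L*((13 + F) + S(11)) = -115*((13 - 28/9) - 3) = -115*(89/9 - 3) = -115*62/9 = -7130/9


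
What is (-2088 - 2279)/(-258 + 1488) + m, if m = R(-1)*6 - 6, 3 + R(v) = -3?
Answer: -56027/1230 ≈ -45.550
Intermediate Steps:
R(v) = -6 (R(v) = -3 - 3 = -6)
m = -42 (m = -6*6 - 6 = -36 - 6 = -42)
(-2088 - 2279)/(-258 + 1488) + m = (-2088 - 2279)/(-258 + 1488) - 42 = -4367/1230 - 42 = -56027/1230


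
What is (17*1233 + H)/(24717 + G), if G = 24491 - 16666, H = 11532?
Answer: 32493/32542 ≈ 0.99849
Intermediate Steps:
G = 7825
(17*1233 + H)/(24717 + G) = (17*1233 + 11532)/(24717 + 7825) = (20961 + 11532)/32542 = 32493*(1/32542) = 32493/32542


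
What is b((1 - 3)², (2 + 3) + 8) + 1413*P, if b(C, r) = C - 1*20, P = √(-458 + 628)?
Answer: -16 + 1413*√170 ≈ 18407.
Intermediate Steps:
P = √170 ≈ 13.038
b(C, r) = -20 + C (b(C, r) = C - 20 = -20 + C)
b((1 - 3)², (2 + 3) + 8) + 1413*P = (-20 + (1 - 3)²) + 1413*√170 = (-20 + (-2)²) + 1413*√170 = (-20 + 4) + 1413*√170 = -16 + 1413*√170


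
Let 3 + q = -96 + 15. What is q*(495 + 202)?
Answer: -58548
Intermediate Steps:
q = -84 (q = -3 + (-96 + 15) = -3 - 81 = -84)
q*(495 + 202) = -84*(495 + 202) = -84*697 = -58548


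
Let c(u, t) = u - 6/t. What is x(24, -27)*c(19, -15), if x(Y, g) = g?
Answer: -2619/5 ≈ -523.80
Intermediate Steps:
x(24, -27)*c(19, -15) = -27*(19 - 6/(-15)) = -27*(19 - 6*(-1/15)) = -27*(19 + ⅖) = -27*97/5 = -2619/5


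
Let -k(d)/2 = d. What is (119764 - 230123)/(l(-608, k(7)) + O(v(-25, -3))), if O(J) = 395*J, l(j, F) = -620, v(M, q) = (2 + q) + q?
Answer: 110359/2200 ≈ 50.163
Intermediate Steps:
v(M, q) = 2 + 2*q
k(d) = -2*d
(119764 - 230123)/(l(-608, k(7)) + O(v(-25, -3))) = (119764 - 230123)/(-620 + 395*(2 + 2*(-3))) = -110359/(-620 + 395*(2 - 6)) = -110359/(-620 + 395*(-4)) = -110359/(-620 - 1580) = -110359/(-2200) = -110359*(-1/2200) = 110359/2200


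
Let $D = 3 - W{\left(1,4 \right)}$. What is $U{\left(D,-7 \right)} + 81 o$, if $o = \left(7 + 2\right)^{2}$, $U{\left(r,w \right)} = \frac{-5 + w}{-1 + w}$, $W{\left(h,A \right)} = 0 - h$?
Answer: $\frac{13125}{2} \approx 6562.5$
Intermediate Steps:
$W{\left(h,A \right)} = - h$
$D = 4$ ($D = 3 - \left(-1\right) 1 = 3 - -1 = 3 + 1 = 4$)
$U{\left(r,w \right)} = \frac{-5 + w}{-1 + w}$
$o = 81$ ($o = 9^{2} = 81$)
$U{\left(D,-7 \right)} + 81 o = \frac{-5 - 7}{-1 - 7} + 81 \cdot 81 = \frac{1}{-8} \left(-12\right) + 6561 = \left(- \frac{1}{8}\right) \left(-12\right) + 6561 = \frac{3}{2} + 6561 = \frac{13125}{2}$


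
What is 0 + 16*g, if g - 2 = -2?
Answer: 0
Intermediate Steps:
g = 0 (g = 2 - 2 = 0)
0 + 16*g = 0 + 16*0 = 0 + 0 = 0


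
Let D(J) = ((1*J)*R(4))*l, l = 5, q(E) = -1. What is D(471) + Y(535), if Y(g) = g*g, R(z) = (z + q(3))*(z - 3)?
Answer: 293290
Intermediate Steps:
R(z) = (-1 + z)*(-3 + z) (R(z) = (z - 1)*(z - 3) = (-1 + z)*(-3 + z))
Y(g) = g²
D(J) = 15*J (D(J) = ((1*J)*(3 + 4² - 4*4))*5 = (J*(3 + 16 - 16))*5 = (J*3)*5 = (3*J)*5 = 15*J)
D(471) + Y(535) = 15*471 + 535² = 7065 + 286225 = 293290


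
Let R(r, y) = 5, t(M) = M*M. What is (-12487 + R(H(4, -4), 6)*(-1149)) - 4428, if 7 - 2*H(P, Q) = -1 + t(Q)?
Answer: -22660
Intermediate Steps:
t(M) = M²
H(P, Q) = 4 - Q²/2 (H(P, Q) = 7/2 - (-1 + Q²)/2 = 7/2 + (½ - Q²/2) = 4 - Q²/2)
(-12487 + R(H(4, -4), 6)*(-1149)) - 4428 = (-12487 + 5*(-1149)) - 4428 = (-12487 - 5745) - 4428 = -18232 - 4428 = -22660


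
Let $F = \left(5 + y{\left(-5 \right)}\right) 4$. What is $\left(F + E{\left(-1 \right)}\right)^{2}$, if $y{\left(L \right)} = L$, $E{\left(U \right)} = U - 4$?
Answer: $25$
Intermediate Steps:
$E{\left(U \right)} = -4 + U$ ($E{\left(U \right)} = U - 4 = -4 + U$)
$F = 0$ ($F = \left(5 - 5\right) 4 = 0 \cdot 4 = 0$)
$\left(F + E{\left(-1 \right)}\right)^{2} = \left(0 - 5\right)^{2} = \left(-5\right)^{2} = 25$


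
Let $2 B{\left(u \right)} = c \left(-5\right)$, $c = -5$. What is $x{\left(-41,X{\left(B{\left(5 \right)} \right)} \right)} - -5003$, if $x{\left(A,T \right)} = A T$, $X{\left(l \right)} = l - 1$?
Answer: $\frac{9063}{2} \approx 4531.5$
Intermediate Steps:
$B{\left(u \right)} = \frac{25}{2}$ ($B{\left(u \right)} = \frac{\left(-5\right) \left(-5\right)}{2} = \frac{1}{2} \cdot 25 = \frac{25}{2}$)
$X{\left(l \right)} = -1 + l$
$x{\left(-41,X{\left(B{\left(5 \right)} \right)} \right)} - -5003 = - 41 \left(-1 + \frac{25}{2}\right) - -5003 = \left(-41\right) \frac{23}{2} + 5003 = - \frac{943}{2} + 5003 = \frac{9063}{2}$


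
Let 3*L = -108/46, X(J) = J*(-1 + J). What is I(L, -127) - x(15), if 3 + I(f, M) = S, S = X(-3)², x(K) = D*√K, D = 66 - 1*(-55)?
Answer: 141 - 121*√15 ≈ -327.63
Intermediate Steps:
D = 121 (D = 66 + 55 = 121)
L = -18/23 (L = (-108/46)/3 = (-108*1/46)/3 = (⅓)*(-54/23) = -18/23 ≈ -0.78261)
x(K) = 121*√K
S = 144 (S = (-3*(-1 - 3))² = (-3*(-4))² = 12² = 144)
I(f, M) = 141 (I(f, M) = -3 + 144 = 141)
I(L, -127) - x(15) = 141 - 121*√15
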